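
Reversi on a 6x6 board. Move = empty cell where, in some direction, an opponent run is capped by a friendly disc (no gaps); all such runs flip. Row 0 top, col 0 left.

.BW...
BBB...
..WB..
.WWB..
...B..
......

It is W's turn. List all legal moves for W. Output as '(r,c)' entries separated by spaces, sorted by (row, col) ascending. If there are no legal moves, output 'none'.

Answer: (0,0) (1,4) (2,0) (2,4) (3,4) (4,4) (5,4)

Derivation:
(0,0): flips 2 -> legal
(0,3): no bracket -> illegal
(1,3): no bracket -> illegal
(1,4): flips 1 -> legal
(2,0): flips 1 -> legal
(2,1): no bracket -> illegal
(2,4): flips 1 -> legal
(3,4): flips 1 -> legal
(4,2): no bracket -> illegal
(4,4): flips 1 -> legal
(5,2): no bracket -> illegal
(5,3): no bracket -> illegal
(5,4): flips 1 -> legal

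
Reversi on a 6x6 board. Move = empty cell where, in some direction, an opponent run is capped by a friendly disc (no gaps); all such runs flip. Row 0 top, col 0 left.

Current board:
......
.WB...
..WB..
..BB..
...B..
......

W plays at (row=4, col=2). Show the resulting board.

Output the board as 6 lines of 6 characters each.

Place W at (4,2); scan 8 dirs for brackets.
Dir NW: first cell '.' (not opp) -> no flip
Dir N: opp run (3,2) capped by W -> flip
Dir NE: opp run (3,3), next='.' -> no flip
Dir W: first cell '.' (not opp) -> no flip
Dir E: opp run (4,3), next='.' -> no flip
Dir SW: first cell '.' (not opp) -> no flip
Dir S: first cell '.' (not opp) -> no flip
Dir SE: first cell '.' (not opp) -> no flip
All flips: (3,2)

Answer: ......
.WB...
..WB..
..WB..
..WB..
......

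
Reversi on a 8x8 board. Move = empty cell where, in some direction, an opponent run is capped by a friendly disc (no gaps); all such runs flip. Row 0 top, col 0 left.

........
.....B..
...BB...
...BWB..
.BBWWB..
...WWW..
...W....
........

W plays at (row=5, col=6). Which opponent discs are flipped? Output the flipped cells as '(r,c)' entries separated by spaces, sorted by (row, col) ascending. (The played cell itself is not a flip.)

Dir NW: opp run (4,5) capped by W -> flip
Dir N: first cell '.' (not opp) -> no flip
Dir NE: first cell '.' (not opp) -> no flip
Dir W: first cell 'W' (not opp) -> no flip
Dir E: first cell '.' (not opp) -> no flip
Dir SW: first cell '.' (not opp) -> no flip
Dir S: first cell '.' (not opp) -> no flip
Dir SE: first cell '.' (not opp) -> no flip

Answer: (4,5)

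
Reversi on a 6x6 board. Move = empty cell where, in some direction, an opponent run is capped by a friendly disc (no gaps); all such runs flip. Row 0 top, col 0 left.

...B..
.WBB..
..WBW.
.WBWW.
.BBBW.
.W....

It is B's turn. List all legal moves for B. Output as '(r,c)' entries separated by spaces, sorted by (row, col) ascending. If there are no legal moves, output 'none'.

Answer: (1,0) (1,5) (2,0) (2,1) (2,5) (3,0) (3,5) (4,0) (4,5)

Derivation:
(0,0): no bracket -> illegal
(0,1): no bracket -> illegal
(0,2): no bracket -> illegal
(1,0): flips 1 -> legal
(1,4): no bracket -> illegal
(1,5): flips 2 -> legal
(2,0): flips 1 -> legal
(2,1): flips 2 -> legal
(2,5): flips 2 -> legal
(3,0): flips 1 -> legal
(3,5): flips 3 -> legal
(4,0): flips 2 -> legal
(4,5): flips 2 -> legal
(5,0): no bracket -> illegal
(5,2): no bracket -> illegal
(5,3): no bracket -> illegal
(5,4): no bracket -> illegal
(5,5): no bracket -> illegal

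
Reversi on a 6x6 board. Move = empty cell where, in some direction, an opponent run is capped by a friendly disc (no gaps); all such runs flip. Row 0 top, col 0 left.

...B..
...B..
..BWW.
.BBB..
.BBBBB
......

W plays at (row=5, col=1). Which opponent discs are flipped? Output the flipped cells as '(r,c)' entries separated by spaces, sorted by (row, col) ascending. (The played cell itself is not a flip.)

Answer: (3,3) (4,2)

Derivation:
Dir NW: first cell '.' (not opp) -> no flip
Dir N: opp run (4,1) (3,1), next='.' -> no flip
Dir NE: opp run (4,2) (3,3) capped by W -> flip
Dir W: first cell '.' (not opp) -> no flip
Dir E: first cell '.' (not opp) -> no flip
Dir SW: edge -> no flip
Dir S: edge -> no flip
Dir SE: edge -> no flip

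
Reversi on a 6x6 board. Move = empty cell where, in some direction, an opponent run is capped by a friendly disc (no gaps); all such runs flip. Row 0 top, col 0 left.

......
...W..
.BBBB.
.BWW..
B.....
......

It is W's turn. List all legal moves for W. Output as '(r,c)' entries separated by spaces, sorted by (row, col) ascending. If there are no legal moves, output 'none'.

(1,0): flips 1 -> legal
(1,1): flips 1 -> legal
(1,2): flips 1 -> legal
(1,4): flips 1 -> legal
(1,5): flips 1 -> legal
(2,0): no bracket -> illegal
(2,5): no bracket -> illegal
(3,0): flips 1 -> legal
(3,4): no bracket -> illegal
(3,5): flips 1 -> legal
(4,1): no bracket -> illegal
(4,2): no bracket -> illegal
(5,0): no bracket -> illegal
(5,1): no bracket -> illegal

Answer: (1,0) (1,1) (1,2) (1,4) (1,5) (3,0) (3,5)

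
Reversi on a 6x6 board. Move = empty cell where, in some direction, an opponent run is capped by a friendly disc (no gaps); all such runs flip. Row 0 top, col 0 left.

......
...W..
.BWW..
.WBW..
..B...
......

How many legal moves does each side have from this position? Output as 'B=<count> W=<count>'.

Answer: B=7 W=6

Derivation:
-- B to move --
(0,2): no bracket -> illegal
(0,3): no bracket -> illegal
(0,4): no bracket -> illegal
(1,1): no bracket -> illegal
(1,2): flips 1 -> legal
(1,4): flips 1 -> legal
(2,0): flips 1 -> legal
(2,4): flips 3 -> legal
(3,0): flips 1 -> legal
(3,4): flips 1 -> legal
(4,0): no bracket -> illegal
(4,1): flips 1 -> legal
(4,3): no bracket -> illegal
(4,4): no bracket -> illegal
B mobility = 7
-- W to move --
(1,0): no bracket -> illegal
(1,1): flips 1 -> legal
(1,2): no bracket -> illegal
(2,0): flips 1 -> legal
(3,0): no bracket -> illegal
(4,1): flips 1 -> legal
(4,3): no bracket -> illegal
(5,1): flips 1 -> legal
(5,2): flips 2 -> legal
(5,3): flips 1 -> legal
W mobility = 6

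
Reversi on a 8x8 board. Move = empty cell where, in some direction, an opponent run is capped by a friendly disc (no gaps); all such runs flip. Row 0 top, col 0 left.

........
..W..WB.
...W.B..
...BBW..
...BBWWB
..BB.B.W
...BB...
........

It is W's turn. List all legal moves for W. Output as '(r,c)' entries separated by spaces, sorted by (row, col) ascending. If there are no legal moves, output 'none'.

Answer: (1,7) (3,2) (3,7) (4,2) (6,2) (6,5) (7,3)

Derivation:
(0,5): no bracket -> illegal
(0,6): no bracket -> illegal
(0,7): no bracket -> illegal
(1,4): no bracket -> illegal
(1,7): flips 1 -> legal
(2,2): no bracket -> illegal
(2,4): no bracket -> illegal
(2,6): no bracket -> illegal
(2,7): no bracket -> illegal
(3,2): flips 2 -> legal
(3,6): no bracket -> illegal
(3,7): flips 1 -> legal
(4,1): no bracket -> illegal
(4,2): flips 2 -> legal
(5,1): no bracket -> illegal
(5,4): no bracket -> illegal
(5,6): no bracket -> illegal
(6,1): no bracket -> illegal
(6,2): flips 2 -> legal
(6,5): flips 1 -> legal
(6,6): no bracket -> illegal
(7,2): no bracket -> illegal
(7,3): flips 6 -> legal
(7,4): no bracket -> illegal
(7,5): no bracket -> illegal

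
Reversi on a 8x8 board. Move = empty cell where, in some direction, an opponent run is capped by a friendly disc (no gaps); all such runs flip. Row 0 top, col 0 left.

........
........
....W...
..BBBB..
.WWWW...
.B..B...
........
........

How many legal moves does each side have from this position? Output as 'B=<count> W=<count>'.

Answer: B=8 W=10

Derivation:
-- B to move --
(1,3): flips 1 -> legal
(1,4): flips 1 -> legal
(1,5): flips 1 -> legal
(2,3): no bracket -> illegal
(2,5): no bracket -> illegal
(3,0): no bracket -> illegal
(3,1): flips 1 -> legal
(4,0): no bracket -> illegal
(4,5): no bracket -> illegal
(5,0): flips 1 -> legal
(5,2): flips 2 -> legal
(5,3): flips 2 -> legal
(5,5): flips 1 -> legal
B mobility = 8
-- W to move --
(2,1): flips 1 -> legal
(2,2): flips 2 -> legal
(2,3): flips 2 -> legal
(2,5): flips 1 -> legal
(2,6): flips 1 -> legal
(3,1): no bracket -> illegal
(3,6): no bracket -> illegal
(4,0): no bracket -> illegal
(4,5): no bracket -> illegal
(4,6): flips 1 -> legal
(5,0): no bracket -> illegal
(5,2): no bracket -> illegal
(5,3): no bracket -> illegal
(5,5): no bracket -> illegal
(6,0): flips 1 -> legal
(6,1): flips 1 -> legal
(6,2): no bracket -> illegal
(6,3): no bracket -> illegal
(6,4): flips 1 -> legal
(6,5): flips 1 -> legal
W mobility = 10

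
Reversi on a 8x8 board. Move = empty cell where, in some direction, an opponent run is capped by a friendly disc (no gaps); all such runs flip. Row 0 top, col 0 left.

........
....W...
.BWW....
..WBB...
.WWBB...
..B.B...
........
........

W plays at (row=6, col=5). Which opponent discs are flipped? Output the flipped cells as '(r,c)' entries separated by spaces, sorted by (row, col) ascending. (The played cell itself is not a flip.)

Dir NW: opp run (5,4) (4,3) capped by W -> flip
Dir N: first cell '.' (not opp) -> no flip
Dir NE: first cell '.' (not opp) -> no flip
Dir W: first cell '.' (not opp) -> no flip
Dir E: first cell '.' (not opp) -> no flip
Dir SW: first cell '.' (not opp) -> no flip
Dir S: first cell '.' (not opp) -> no flip
Dir SE: first cell '.' (not opp) -> no flip

Answer: (4,3) (5,4)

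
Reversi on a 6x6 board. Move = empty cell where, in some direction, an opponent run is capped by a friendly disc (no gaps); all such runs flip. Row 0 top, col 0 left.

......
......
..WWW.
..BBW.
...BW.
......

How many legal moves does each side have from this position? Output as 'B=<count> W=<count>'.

-- B to move --
(1,1): flips 1 -> legal
(1,2): flips 1 -> legal
(1,3): flips 1 -> legal
(1,4): flips 1 -> legal
(1,5): flips 1 -> legal
(2,1): no bracket -> illegal
(2,5): flips 1 -> legal
(3,1): no bracket -> illegal
(3,5): flips 1 -> legal
(4,5): flips 1 -> legal
(5,3): no bracket -> illegal
(5,4): no bracket -> illegal
(5,5): flips 1 -> legal
B mobility = 9
-- W to move --
(2,1): no bracket -> illegal
(3,1): flips 2 -> legal
(4,1): flips 1 -> legal
(4,2): flips 3 -> legal
(5,2): flips 1 -> legal
(5,3): flips 2 -> legal
(5,4): no bracket -> illegal
W mobility = 5

Answer: B=9 W=5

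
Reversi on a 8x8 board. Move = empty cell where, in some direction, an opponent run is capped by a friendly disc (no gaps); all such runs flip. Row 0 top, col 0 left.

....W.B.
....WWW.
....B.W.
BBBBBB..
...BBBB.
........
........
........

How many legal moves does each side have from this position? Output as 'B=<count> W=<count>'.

-- B to move --
(0,3): no bracket -> illegal
(0,5): no bracket -> illegal
(0,7): no bracket -> illegal
(1,3): no bracket -> illegal
(1,7): flips 1 -> legal
(2,3): no bracket -> illegal
(2,5): no bracket -> illegal
(2,7): no bracket -> illegal
(3,6): flips 2 -> legal
(3,7): no bracket -> illegal
B mobility = 2
-- W to move --
(0,5): no bracket -> illegal
(0,7): no bracket -> illegal
(1,3): no bracket -> illegal
(1,7): no bracket -> illegal
(2,0): no bracket -> illegal
(2,1): no bracket -> illegal
(2,2): no bracket -> illegal
(2,3): no bracket -> illegal
(2,5): no bracket -> illegal
(3,6): no bracket -> illegal
(3,7): no bracket -> illegal
(4,0): no bracket -> illegal
(4,1): no bracket -> illegal
(4,2): flips 2 -> legal
(4,7): no bracket -> illegal
(5,2): no bracket -> illegal
(5,3): flips 2 -> legal
(5,4): flips 3 -> legal
(5,5): no bracket -> illegal
(5,6): no bracket -> illegal
(5,7): no bracket -> illegal
W mobility = 3

Answer: B=2 W=3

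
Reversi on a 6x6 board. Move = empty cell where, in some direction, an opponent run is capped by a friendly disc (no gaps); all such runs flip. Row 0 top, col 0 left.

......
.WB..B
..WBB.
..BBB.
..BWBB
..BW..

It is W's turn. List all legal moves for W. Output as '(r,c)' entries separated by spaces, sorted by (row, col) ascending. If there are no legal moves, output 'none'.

(0,1): no bracket -> illegal
(0,2): flips 1 -> legal
(0,3): no bracket -> illegal
(0,4): no bracket -> illegal
(0,5): no bracket -> illegal
(1,3): flips 3 -> legal
(1,4): no bracket -> illegal
(2,1): flips 1 -> legal
(2,5): flips 3 -> legal
(3,1): flips 1 -> legal
(3,5): flips 1 -> legal
(4,1): flips 1 -> legal
(5,1): flips 1 -> legal
(5,4): no bracket -> illegal
(5,5): flips 2 -> legal

Answer: (0,2) (1,3) (2,1) (2,5) (3,1) (3,5) (4,1) (5,1) (5,5)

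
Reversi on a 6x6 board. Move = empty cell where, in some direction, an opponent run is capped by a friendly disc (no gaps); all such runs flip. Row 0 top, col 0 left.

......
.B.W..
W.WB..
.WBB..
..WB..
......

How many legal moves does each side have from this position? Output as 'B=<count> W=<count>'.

Answer: B=7 W=6

Derivation:
-- B to move --
(0,2): no bracket -> illegal
(0,3): flips 1 -> legal
(0,4): no bracket -> illegal
(1,0): no bracket -> illegal
(1,2): flips 1 -> legal
(1,4): no bracket -> illegal
(2,1): flips 1 -> legal
(2,4): no bracket -> illegal
(3,0): flips 1 -> legal
(4,0): no bracket -> illegal
(4,1): flips 1 -> legal
(5,1): flips 1 -> legal
(5,2): flips 1 -> legal
(5,3): no bracket -> illegal
B mobility = 7
-- W to move --
(0,0): flips 1 -> legal
(0,1): no bracket -> illegal
(0,2): flips 1 -> legal
(1,0): no bracket -> illegal
(1,2): no bracket -> illegal
(1,4): no bracket -> illegal
(2,1): no bracket -> illegal
(2,4): flips 2 -> legal
(3,4): flips 2 -> legal
(4,1): no bracket -> illegal
(4,4): flips 2 -> legal
(5,2): no bracket -> illegal
(5,3): flips 3 -> legal
(5,4): no bracket -> illegal
W mobility = 6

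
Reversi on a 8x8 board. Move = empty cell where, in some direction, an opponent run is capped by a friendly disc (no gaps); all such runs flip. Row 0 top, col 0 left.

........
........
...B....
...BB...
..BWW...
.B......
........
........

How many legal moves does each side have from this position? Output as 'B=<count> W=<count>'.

-- B to move --
(3,2): no bracket -> illegal
(3,5): no bracket -> illegal
(4,5): flips 2 -> legal
(5,2): flips 1 -> legal
(5,3): flips 1 -> legal
(5,4): flips 1 -> legal
(5,5): flips 1 -> legal
B mobility = 5
-- W to move --
(1,2): no bracket -> illegal
(1,3): flips 2 -> legal
(1,4): no bracket -> illegal
(2,2): flips 1 -> legal
(2,4): flips 1 -> legal
(2,5): flips 1 -> legal
(3,1): no bracket -> illegal
(3,2): no bracket -> illegal
(3,5): no bracket -> illegal
(4,0): no bracket -> illegal
(4,1): flips 1 -> legal
(4,5): no bracket -> illegal
(5,0): no bracket -> illegal
(5,2): no bracket -> illegal
(5,3): no bracket -> illegal
(6,0): no bracket -> illegal
(6,1): no bracket -> illegal
(6,2): no bracket -> illegal
W mobility = 5

Answer: B=5 W=5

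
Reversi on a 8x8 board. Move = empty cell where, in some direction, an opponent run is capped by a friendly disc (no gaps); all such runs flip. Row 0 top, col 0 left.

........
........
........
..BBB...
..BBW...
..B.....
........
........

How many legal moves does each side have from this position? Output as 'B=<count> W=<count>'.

Answer: B=3 W=3

Derivation:
-- B to move --
(3,5): no bracket -> illegal
(4,5): flips 1 -> legal
(5,3): no bracket -> illegal
(5,4): flips 1 -> legal
(5,5): flips 1 -> legal
B mobility = 3
-- W to move --
(2,1): no bracket -> illegal
(2,2): flips 1 -> legal
(2,3): no bracket -> illegal
(2,4): flips 1 -> legal
(2,5): no bracket -> illegal
(3,1): no bracket -> illegal
(3,5): no bracket -> illegal
(4,1): flips 2 -> legal
(4,5): no bracket -> illegal
(5,1): no bracket -> illegal
(5,3): no bracket -> illegal
(5,4): no bracket -> illegal
(6,1): no bracket -> illegal
(6,2): no bracket -> illegal
(6,3): no bracket -> illegal
W mobility = 3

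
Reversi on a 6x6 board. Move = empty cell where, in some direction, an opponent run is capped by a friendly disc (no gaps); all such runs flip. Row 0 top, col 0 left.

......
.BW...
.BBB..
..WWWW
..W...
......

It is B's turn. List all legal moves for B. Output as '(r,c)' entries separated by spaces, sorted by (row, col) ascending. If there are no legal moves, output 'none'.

Answer: (0,1) (0,2) (0,3) (1,3) (4,1) (4,3) (4,4) (4,5) (5,2)

Derivation:
(0,1): flips 1 -> legal
(0,2): flips 1 -> legal
(0,3): flips 1 -> legal
(1,3): flips 1 -> legal
(2,4): no bracket -> illegal
(2,5): no bracket -> illegal
(3,1): no bracket -> illegal
(4,1): flips 1 -> legal
(4,3): flips 2 -> legal
(4,4): flips 1 -> legal
(4,5): flips 1 -> legal
(5,1): no bracket -> illegal
(5,2): flips 2 -> legal
(5,3): no bracket -> illegal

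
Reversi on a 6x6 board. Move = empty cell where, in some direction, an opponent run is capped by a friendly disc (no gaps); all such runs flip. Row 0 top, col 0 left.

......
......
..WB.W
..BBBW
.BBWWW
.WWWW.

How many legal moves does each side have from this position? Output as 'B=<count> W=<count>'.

Answer: B=4 W=7

Derivation:
-- B to move --
(1,1): flips 1 -> legal
(1,2): flips 1 -> legal
(1,3): no bracket -> illegal
(1,4): no bracket -> illegal
(1,5): no bracket -> illegal
(2,1): flips 1 -> legal
(2,4): no bracket -> illegal
(3,1): no bracket -> illegal
(4,0): no bracket -> illegal
(5,0): no bracket -> illegal
(5,5): flips 1 -> legal
B mobility = 4
-- W to move --
(1,2): flips 2 -> legal
(1,3): flips 2 -> legal
(1,4): no bracket -> illegal
(2,1): flips 1 -> legal
(2,4): flips 4 -> legal
(3,0): flips 1 -> legal
(3,1): flips 5 -> legal
(4,0): flips 2 -> legal
(5,0): no bracket -> illegal
W mobility = 7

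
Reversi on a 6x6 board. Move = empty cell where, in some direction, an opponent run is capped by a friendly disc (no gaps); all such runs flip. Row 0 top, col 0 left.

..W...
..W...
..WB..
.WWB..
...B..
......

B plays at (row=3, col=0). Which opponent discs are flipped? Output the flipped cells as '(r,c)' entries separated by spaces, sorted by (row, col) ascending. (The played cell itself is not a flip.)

Dir NW: edge -> no flip
Dir N: first cell '.' (not opp) -> no flip
Dir NE: first cell '.' (not opp) -> no flip
Dir W: edge -> no flip
Dir E: opp run (3,1) (3,2) capped by B -> flip
Dir SW: edge -> no flip
Dir S: first cell '.' (not opp) -> no flip
Dir SE: first cell '.' (not opp) -> no flip

Answer: (3,1) (3,2)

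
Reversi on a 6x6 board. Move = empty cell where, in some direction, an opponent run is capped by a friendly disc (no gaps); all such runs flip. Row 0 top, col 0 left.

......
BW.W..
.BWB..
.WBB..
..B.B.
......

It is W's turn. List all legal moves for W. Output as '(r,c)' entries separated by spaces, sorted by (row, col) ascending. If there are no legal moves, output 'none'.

Answer: (2,0) (2,4) (3,4) (4,3) (5,2) (5,3) (5,5)

Derivation:
(0,0): no bracket -> illegal
(0,1): no bracket -> illegal
(1,2): no bracket -> illegal
(1,4): no bracket -> illegal
(2,0): flips 1 -> legal
(2,4): flips 1 -> legal
(3,0): no bracket -> illegal
(3,4): flips 2 -> legal
(3,5): no bracket -> illegal
(4,1): no bracket -> illegal
(4,3): flips 2 -> legal
(4,5): no bracket -> illegal
(5,1): no bracket -> illegal
(5,2): flips 2 -> legal
(5,3): flips 1 -> legal
(5,4): no bracket -> illegal
(5,5): flips 2 -> legal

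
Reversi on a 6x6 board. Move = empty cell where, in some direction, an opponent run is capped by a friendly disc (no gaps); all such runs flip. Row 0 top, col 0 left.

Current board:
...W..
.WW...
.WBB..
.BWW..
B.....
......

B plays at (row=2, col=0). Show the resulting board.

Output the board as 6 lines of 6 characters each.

Answer: ...W..
.WW...
BBBB..
.BWW..
B.....
......

Derivation:
Place B at (2,0); scan 8 dirs for brackets.
Dir NW: edge -> no flip
Dir N: first cell '.' (not opp) -> no flip
Dir NE: opp run (1,1), next='.' -> no flip
Dir W: edge -> no flip
Dir E: opp run (2,1) capped by B -> flip
Dir SW: edge -> no flip
Dir S: first cell '.' (not opp) -> no flip
Dir SE: first cell 'B' (not opp) -> no flip
All flips: (2,1)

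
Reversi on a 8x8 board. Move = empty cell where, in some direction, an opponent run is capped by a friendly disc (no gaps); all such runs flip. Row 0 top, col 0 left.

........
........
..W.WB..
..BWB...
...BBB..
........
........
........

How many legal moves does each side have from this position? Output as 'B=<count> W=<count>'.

Answer: B=4 W=7

Derivation:
-- B to move --
(1,1): flips 2 -> legal
(1,2): flips 1 -> legal
(1,3): no bracket -> illegal
(1,4): flips 1 -> legal
(1,5): no bracket -> illegal
(2,1): no bracket -> illegal
(2,3): flips 2 -> legal
(3,1): no bracket -> illegal
(3,5): no bracket -> illegal
(4,2): no bracket -> illegal
B mobility = 4
-- W to move --
(1,4): no bracket -> illegal
(1,5): no bracket -> illegal
(1,6): no bracket -> illegal
(2,1): no bracket -> illegal
(2,3): no bracket -> illegal
(2,6): flips 1 -> legal
(3,1): flips 1 -> legal
(3,5): flips 1 -> legal
(3,6): no bracket -> illegal
(4,1): no bracket -> illegal
(4,2): flips 1 -> legal
(4,6): no bracket -> illegal
(5,2): no bracket -> illegal
(5,3): flips 1 -> legal
(5,4): flips 2 -> legal
(5,5): flips 1 -> legal
(5,6): no bracket -> illegal
W mobility = 7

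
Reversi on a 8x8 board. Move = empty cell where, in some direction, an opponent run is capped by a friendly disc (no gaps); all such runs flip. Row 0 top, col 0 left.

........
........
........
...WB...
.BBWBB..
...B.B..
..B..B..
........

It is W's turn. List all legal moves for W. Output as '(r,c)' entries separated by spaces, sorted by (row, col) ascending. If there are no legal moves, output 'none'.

(2,3): no bracket -> illegal
(2,4): no bracket -> illegal
(2,5): flips 1 -> legal
(3,0): no bracket -> illegal
(3,1): no bracket -> illegal
(3,2): no bracket -> illegal
(3,5): flips 1 -> legal
(3,6): no bracket -> illegal
(4,0): flips 2 -> legal
(4,6): flips 2 -> legal
(5,0): no bracket -> illegal
(5,1): flips 1 -> legal
(5,2): no bracket -> illegal
(5,4): no bracket -> illegal
(5,6): no bracket -> illegal
(6,1): no bracket -> illegal
(6,3): flips 1 -> legal
(6,4): no bracket -> illegal
(6,6): flips 2 -> legal
(7,1): no bracket -> illegal
(7,2): no bracket -> illegal
(7,3): no bracket -> illegal
(7,4): no bracket -> illegal
(7,5): no bracket -> illegal
(7,6): no bracket -> illegal

Answer: (2,5) (3,5) (4,0) (4,6) (5,1) (6,3) (6,6)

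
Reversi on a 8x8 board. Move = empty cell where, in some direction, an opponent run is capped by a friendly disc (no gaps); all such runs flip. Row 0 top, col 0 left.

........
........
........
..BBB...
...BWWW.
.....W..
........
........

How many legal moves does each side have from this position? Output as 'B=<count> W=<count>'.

-- B to move --
(3,5): no bracket -> illegal
(3,6): no bracket -> illegal
(3,7): no bracket -> illegal
(4,7): flips 3 -> legal
(5,3): no bracket -> illegal
(5,4): flips 1 -> legal
(5,6): flips 1 -> legal
(5,7): no bracket -> illegal
(6,4): no bracket -> illegal
(6,5): no bracket -> illegal
(6,6): flips 2 -> legal
B mobility = 4
-- W to move --
(2,1): no bracket -> illegal
(2,2): flips 1 -> legal
(2,3): flips 1 -> legal
(2,4): flips 1 -> legal
(2,5): no bracket -> illegal
(3,1): no bracket -> illegal
(3,5): no bracket -> illegal
(4,1): no bracket -> illegal
(4,2): flips 1 -> legal
(5,2): no bracket -> illegal
(5,3): no bracket -> illegal
(5,4): no bracket -> illegal
W mobility = 4

Answer: B=4 W=4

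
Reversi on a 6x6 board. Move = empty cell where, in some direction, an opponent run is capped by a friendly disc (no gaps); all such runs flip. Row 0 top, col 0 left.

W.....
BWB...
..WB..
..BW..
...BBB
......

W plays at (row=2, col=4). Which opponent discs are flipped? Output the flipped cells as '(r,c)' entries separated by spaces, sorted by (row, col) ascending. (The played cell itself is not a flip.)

Answer: (2,3)

Derivation:
Dir NW: first cell '.' (not opp) -> no flip
Dir N: first cell '.' (not opp) -> no flip
Dir NE: first cell '.' (not opp) -> no flip
Dir W: opp run (2,3) capped by W -> flip
Dir E: first cell '.' (not opp) -> no flip
Dir SW: first cell 'W' (not opp) -> no flip
Dir S: first cell '.' (not opp) -> no flip
Dir SE: first cell '.' (not opp) -> no flip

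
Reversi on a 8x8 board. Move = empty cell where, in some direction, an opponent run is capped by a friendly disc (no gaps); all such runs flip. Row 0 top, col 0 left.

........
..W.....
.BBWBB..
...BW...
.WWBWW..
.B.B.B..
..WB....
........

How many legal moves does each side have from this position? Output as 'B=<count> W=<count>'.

-- B to move --
(0,1): no bracket -> illegal
(0,2): flips 1 -> legal
(0,3): flips 1 -> legal
(1,1): no bracket -> illegal
(1,3): flips 1 -> legal
(1,4): no bracket -> illegal
(3,0): no bracket -> illegal
(3,1): flips 2 -> legal
(3,2): no bracket -> illegal
(3,5): flips 3 -> legal
(3,6): no bracket -> illegal
(4,0): flips 2 -> legal
(4,6): flips 2 -> legal
(5,0): no bracket -> illegal
(5,2): no bracket -> illegal
(5,4): flips 2 -> legal
(5,6): no bracket -> illegal
(6,1): flips 1 -> legal
(7,1): flips 1 -> legal
(7,2): no bracket -> illegal
(7,3): flips 1 -> legal
B mobility = 11
-- W to move --
(1,0): no bracket -> illegal
(1,1): flips 2 -> legal
(1,3): no bracket -> illegal
(1,4): flips 1 -> legal
(1,5): flips 2 -> legal
(1,6): flips 1 -> legal
(2,0): flips 2 -> legal
(2,6): flips 2 -> legal
(3,0): flips 1 -> legal
(3,1): no bracket -> illegal
(3,2): flips 2 -> legal
(3,5): no bracket -> illegal
(3,6): no bracket -> illegal
(4,0): flips 1 -> legal
(4,6): no bracket -> illegal
(5,0): no bracket -> illegal
(5,2): flips 1 -> legal
(5,4): no bracket -> illegal
(5,6): no bracket -> illegal
(6,0): flips 1 -> legal
(6,1): flips 1 -> legal
(6,4): flips 2 -> legal
(6,5): flips 1 -> legal
(6,6): flips 1 -> legal
(7,2): no bracket -> illegal
(7,3): flips 4 -> legal
(7,4): no bracket -> illegal
W mobility = 16

Answer: B=11 W=16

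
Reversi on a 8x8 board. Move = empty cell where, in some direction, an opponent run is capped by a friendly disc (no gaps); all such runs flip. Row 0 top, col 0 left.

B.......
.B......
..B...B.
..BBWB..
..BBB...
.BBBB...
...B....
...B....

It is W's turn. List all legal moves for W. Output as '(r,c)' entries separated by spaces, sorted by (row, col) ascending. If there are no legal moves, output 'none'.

(0,1): no bracket -> illegal
(0,2): no bracket -> illegal
(1,0): no bracket -> illegal
(1,2): no bracket -> illegal
(1,3): no bracket -> illegal
(1,5): no bracket -> illegal
(1,6): no bracket -> illegal
(1,7): no bracket -> illegal
(2,0): no bracket -> illegal
(2,1): no bracket -> illegal
(2,3): no bracket -> illegal
(2,4): no bracket -> illegal
(2,5): no bracket -> illegal
(2,7): no bracket -> illegal
(3,1): flips 2 -> legal
(3,6): flips 1 -> legal
(3,7): no bracket -> illegal
(4,0): no bracket -> illegal
(4,1): no bracket -> illegal
(4,5): no bracket -> illegal
(4,6): no bracket -> illegal
(5,0): no bracket -> illegal
(5,5): no bracket -> illegal
(6,0): no bracket -> illegal
(6,1): flips 2 -> legal
(6,2): no bracket -> illegal
(6,4): flips 2 -> legal
(6,5): no bracket -> illegal
(7,2): no bracket -> illegal
(7,4): no bracket -> illegal

Answer: (3,1) (3,6) (6,1) (6,4)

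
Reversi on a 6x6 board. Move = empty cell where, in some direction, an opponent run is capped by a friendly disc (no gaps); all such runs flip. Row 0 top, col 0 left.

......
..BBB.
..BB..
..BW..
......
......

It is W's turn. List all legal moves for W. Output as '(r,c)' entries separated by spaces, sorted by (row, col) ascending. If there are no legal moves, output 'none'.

(0,1): no bracket -> illegal
(0,2): no bracket -> illegal
(0,3): flips 2 -> legal
(0,4): no bracket -> illegal
(0,5): no bracket -> illegal
(1,1): flips 1 -> legal
(1,5): no bracket -> illegal
(2,1): no bracket -> illegal
(2,4): no bracket -> illegal
(2,5): no bracket -> illegal
(3,1): flips 1 -> legal
(3,4): no bracket -> illegal
(4,1): no bracket -> illegal
(4,2): no bracket -> illegal
(4,3): no bracket -> illegal

Answer: (0,3) (1,1) (3,1)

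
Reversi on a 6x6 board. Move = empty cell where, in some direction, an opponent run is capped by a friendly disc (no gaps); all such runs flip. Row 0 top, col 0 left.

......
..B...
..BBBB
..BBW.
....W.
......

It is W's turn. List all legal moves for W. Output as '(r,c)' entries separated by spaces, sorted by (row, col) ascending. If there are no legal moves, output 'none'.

(0,1): flips 2 -> legal
(0,2): no bracket -> illegal
(0,3): no bracket -> illegal
(1,1): flips 2 -> legal
(1,3): no bracket -> illegal
(1,4): flips 1 -> legal
(1,5): no bracket -> illegal
(2,1): no bracket -> illegal
(3,1): flips 2 -> legal
(3,5): no bracket -> illegal
(4,1): no bracket -> illegal
(4,2): no bracket -> illegal
(4,3): no bracket -> illegal

Answer: (0,1) (1,1) (1,4) (3,1)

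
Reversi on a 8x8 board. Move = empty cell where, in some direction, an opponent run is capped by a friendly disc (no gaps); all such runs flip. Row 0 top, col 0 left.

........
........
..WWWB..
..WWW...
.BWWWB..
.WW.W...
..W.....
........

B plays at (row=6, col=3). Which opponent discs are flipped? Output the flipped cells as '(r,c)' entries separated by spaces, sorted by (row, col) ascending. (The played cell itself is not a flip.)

Answer: (5,2) (5,4)

Derivation:
Dir NW: opp run (5,2) capped by B -> flip
Dir N: first cell '.' (not opp) -> no flip
Dir NE: opp run (5,4) capped by B -> flip
Dir W: opp run (6,2), next='.' -> no flip
Dir E: first cell '.' (not opp) -> no flip
Dir SW: first cell '.' (not opp) -> no flip
Dir S: first cell '.' (not opp) -> no flip
Dir SE: first cell '.' (not opp) -> no flip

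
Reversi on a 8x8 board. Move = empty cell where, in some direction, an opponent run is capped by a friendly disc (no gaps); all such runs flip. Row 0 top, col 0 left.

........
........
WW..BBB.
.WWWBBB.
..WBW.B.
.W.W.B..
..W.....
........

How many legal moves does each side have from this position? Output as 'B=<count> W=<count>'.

-- B to move --
(1,0): flips 2 -> legal
(1,1): no bracket -> illegal
(1,2): no bracket -> illegal
(2,2): flips 2 -> legal
(2,3): flips 1 -> legal
(3,0): flips 3 -> legal
(4,0): no bracket -> illegal
(4,1): flips 1 -> legal
(4,5): flips 1 -> legal
(5,0): no bracket -> illegal
(5,2): no bracket -> illegal
(5,4): flips 1 -> legal
(6,0): flips 3 -> legal
(6,1): no bracket -> illegal
(6,3): flips 1 -> legal
(6,4): no bracket -> illegal
(7,1): flips 3 -> legal
(7,2): no bracket -> illegal
(7,3): no bracket -> illegal
B mobility = 10
-- W to move --
(1,3): no bracket -> illegal
(1,4): flips 2 -> legal
(1,5): flips 1 -> legal
(1,6): no bracket -> illegal
(1,7): flips 2 -> legal
(2,3): no bracket -> illegal
(2,7): no bracket -> illegal
(3,7): flips 3 -> legal
(4,5): no bracket -> illegal
(4,7): no bracket -> illegal
(5,2): no bracket -> illegal
(5,4): flips 1 -> legal
(5,6): no bracket -> illegal
(5,7): no bracket -> illegal
(6,4): no bracket -> illegal
(6,5): no bracket -> illegal
(6,6): flips 1 -> legal
W mobility = 6

Answer: B=10 W=6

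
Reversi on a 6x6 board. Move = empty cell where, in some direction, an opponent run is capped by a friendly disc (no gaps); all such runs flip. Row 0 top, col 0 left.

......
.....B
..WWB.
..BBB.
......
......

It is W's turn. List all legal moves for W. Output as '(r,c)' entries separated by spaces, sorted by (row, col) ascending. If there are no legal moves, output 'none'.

Answer: (2,5) (4,1) (4,2) (4,3) (4,4) (4,5)

Derivation:
(0,4): no bracket -> illegal
(0,5): no bracket -> illegal
(1,3): no bracket -> illegal
(1,4): no bracket -> illegal
(2,1): no bracket -> illegal
(2,5): flips 1 -> legal
(3,1): no bracket -> illegal
(3,5): no bracket -> illegal
(4,1): flips 1 -> legal
(4,2): flips 1 -> legal
(4,3): flips 1 -> legal
(4,4): flips 1 -> legal
(4,5): flips 1 -> legal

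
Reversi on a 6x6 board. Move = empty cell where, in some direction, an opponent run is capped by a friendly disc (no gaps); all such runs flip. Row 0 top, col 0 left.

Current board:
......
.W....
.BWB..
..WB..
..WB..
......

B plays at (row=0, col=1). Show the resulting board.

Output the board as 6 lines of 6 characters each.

Place B at (0,1); scan 8 dirs for brackets.
Dir NW: edge -> no flip
Dir N: edge -> no flip
Dir NE: edge -> no flip
Dir W: first cell '.' (not opp) -> no flip
Dir E: first cell '.' (not opp) -> no flip
Dir SW: first cell '.' (not opp) -> no flip
Dir S: opp run (1,1) capped by B -> flip
Dir SE: first cell '.' (not opp) -> no flip
All flips: (1,1)

Answer: .B....
.B....
.BWB..
..WB..
..WB..
......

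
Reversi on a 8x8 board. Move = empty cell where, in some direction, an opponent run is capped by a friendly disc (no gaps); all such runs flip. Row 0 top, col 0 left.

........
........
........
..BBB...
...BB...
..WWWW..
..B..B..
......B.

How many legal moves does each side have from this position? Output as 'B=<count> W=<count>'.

-- B to move --
(4,1): no bracket -> illegal
(4,2): flips 1 -> legal
(4,5): flips 1 -> legal
(4,6): no bracket -> illegal
(5,1): no bracket -> illegal
(5,6): no bracket -> illegal
(6,1): flips 1 -> legal
(6,3): flips 1 -> legal
(6,4): flips 1 -> legal
(6,6): flips 1 -> legal
B mobility = 6
-- W to move --
(2,1): flips 2 -> legal
(2,2): flips 2 -> legal
(2,3): flips 2 -> legal
(2,4): flips 2 -> legal
(2,5): flips 2 -> legal
(3,1): no bracket -> illegal
(3,5): flips 1 -> legal
(4,1): no bracket -> illegal
(4,2): no bracket -> illegal
(4,5): no bracket -> illegal
(5,1): no bracket -> illegal
(5,6): no bracket -> illegal
(6,1): no bracket -> illegal
(6,3): no bracket -> illegal
(6,4): no bracket -> illegal
(6,6): no bracket -> illegal
(6,7): no bracket -> illegal
(7,1): flips 1 -> legal
(7,2): flips 1 -> legal
(7,3): no bracket -> illegal
(7,4): no bracket -> illegal
(7,5): flips 1 -> legal
(7,7): no bracket -> illegal
W mobility = 9

Answer: B=6 W=9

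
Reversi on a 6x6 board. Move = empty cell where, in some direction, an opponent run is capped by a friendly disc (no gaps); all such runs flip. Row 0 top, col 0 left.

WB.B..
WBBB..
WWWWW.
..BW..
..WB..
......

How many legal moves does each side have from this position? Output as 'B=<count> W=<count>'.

Answer: B=8 W=8

Derivation:
-- B to move --
(1,4): flips 1 -> legal
(1,5): no bracket -> illegal
(2,5): no bracket -> illegal
(3,0): flips 1 -> legal
(3,1): flips 2 -> legal
(3,4): flips 2 -> legal
(3,5): flips 1 -> legal
(4,1): flips 1 -> legal
(4,4): flips 2 -> legal
(5,1): no bracket -> illegal
(5,2): flips 1 -> legal
(5,3): no bracket -> illegal
B mobility = 8
-- W to move --
(0,2): flips 4 -> legal
(0,4): flips 1 -> legal
(1,4): flips 3 -> legal
(3,1): flips 1 -> legal
(3,4): no bracket -> illegal
(4,1): flips 1 -> legal
(4,4): flips 1 -> legal
(5,2): no bracket -> illegal
(5,3): flips 1 -> legal
(5,4): flips 2 -> legal
W mobility = 8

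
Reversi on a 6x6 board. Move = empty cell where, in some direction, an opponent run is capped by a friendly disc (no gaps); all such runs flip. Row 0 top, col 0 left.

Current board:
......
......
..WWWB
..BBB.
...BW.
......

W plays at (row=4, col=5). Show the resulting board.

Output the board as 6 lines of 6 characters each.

Place W at (4,5); scan 8 dirs for brackets.
Dir NW: opp run (3,4) capped by W -> flip
Dir N: first cell '.' (not opp) -> no flip
Dir NE: edge -> no flip
Dir W: first cell 'W' (not opp) -> no flip
Dir E: edge -> no flip
Dir SW: first cell '.' (not opp) -> no flip
Dir S: first cell '.' (not opp) -> no flip
Dir SE: edge -> no flip
All flips: (3,4)

Answer: ......
......
..WWWB
..BBW.
...BWW
......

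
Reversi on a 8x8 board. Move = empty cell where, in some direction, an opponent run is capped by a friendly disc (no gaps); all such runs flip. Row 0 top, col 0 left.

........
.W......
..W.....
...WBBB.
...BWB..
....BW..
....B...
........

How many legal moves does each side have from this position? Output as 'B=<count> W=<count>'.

-- B to move --
(0,0): no bracket -> illegal
(0,1): no bracket -> illegal
(0,2): no bracket -> illegal
(1,0): no bracket -> illegal
(1,2): no bracket -> illegal
(1,3): no bracket -> illegal
(2,0): no bracket -> illegal
(2,1): no bracket -> illegal
(2,3): flips 1 -> legal
(2,4): no bracket -> illegal
(3,1): no bracket -> illegal
(3,2): flips 1 -> legal
(4,2): no bracket -> illegal
(4,6): flips 1 -> legal
(5,3): flips 1 -> legal
(5,6): flips 1 -> legal
(6,5): flips 1 -> legal
(6,6): no bracket -> illegal
B mobility = 6
-- W to move --
(2,3): no bracket -> illegal
(2,4): flips 1 -> legal
(2,5): flips 2 -> legal
(2,6): flips 1 -> legal
(2,7): no bracket -> illegal
(3,2): no bracket -> illegal
(3,7): flips 3 -> legal
(4,2): flips 1 -> legal
(4,6): flips 1 -> legal
(4,7): no bracket -> illegal
(5,2): no bracket -> illegal
(5,3): flips 2 -> legal
(5,6): no bracket -> illegal
(6,3): no bracket -> illegal
(6,5): no bracket -> illegal
(7,3): flips 1 -> legal
(7,4): flips 2 -> legal
(7,5): no bracket -> illegal
W mobility = 9

Answer: B=6 W=9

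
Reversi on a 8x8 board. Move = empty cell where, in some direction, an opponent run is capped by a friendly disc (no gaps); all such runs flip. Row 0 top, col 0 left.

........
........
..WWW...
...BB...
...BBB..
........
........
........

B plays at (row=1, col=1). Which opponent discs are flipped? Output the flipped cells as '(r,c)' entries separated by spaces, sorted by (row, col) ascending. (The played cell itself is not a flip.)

Dir NW: first cell '.' (not opp) -> no flip
Dir N: first cell '.' (not opp) -> no flip
Dir NE: first cell '.' (not opp) -> no flip
Dir W: first cell '.' (not opp) -> no flip
Dir E: first cell '.' (not opp) -> no flip
Dir SW: first cell '.' (not opp) -> no flip
Dir S: first cell '.' (not opp) -> no flip
Dir SE: opp run (2,2) capped by B -> flip

Answer: (2,2)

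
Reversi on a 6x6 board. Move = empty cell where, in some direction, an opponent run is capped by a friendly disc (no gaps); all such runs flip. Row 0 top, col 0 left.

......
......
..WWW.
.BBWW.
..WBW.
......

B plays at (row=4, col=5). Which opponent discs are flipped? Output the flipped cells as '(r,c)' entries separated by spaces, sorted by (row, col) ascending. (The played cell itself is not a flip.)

Answer: (4,4)

Derivation:
Dir NW: opp run (3,4) (2,3), next='.' -> no flip
Dir N: first cell '.' (not opp) -> no flip
Dir NE: edge -> no flip
Dir W: opp run (4,4) capped by B -> flip
Dir E: edge -> no flip
Dir SW: first cell '.' (not opp) -> no flip
Dir S: first cell '.' (not opp) -> no flip
Dir SE: edge -> no flip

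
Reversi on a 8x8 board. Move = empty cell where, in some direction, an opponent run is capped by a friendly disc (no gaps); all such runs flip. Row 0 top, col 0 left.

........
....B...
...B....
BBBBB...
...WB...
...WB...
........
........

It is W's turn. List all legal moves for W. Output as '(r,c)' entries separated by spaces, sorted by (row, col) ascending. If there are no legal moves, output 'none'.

Answer: (1,3) (2,1) (2,5) (3,5) (4,5) (5,5) (6,5)

Derivation:
(0,3): no bracket -> illegal
(0,4): no bracket -> illegal
(0,5): no bracket -> illegal
(1,2): no bracket -> illegal
(1,3): flips 2 -> legal
(1,5): no bracket -> illegal
(2,0): no bracket -> illegal
(2,1): flips 1 -> legal
(2,2): no bracket -> illegal
(2,4): no bracket -> illegal
(2,5): flips 1 -> legal
(3,5): flips 1 -> legal
(4,0): no bracket -> illegal
(4,1): no bracket -> illegal
(4,2): no bracket -> illegal
(4,5): flips 1 -> legal
(5,5): flips 1 -> legal
(6,3): no bracket -> illegal
(6,4): no bracket -> illegal
(6,5): flips 1 -> legal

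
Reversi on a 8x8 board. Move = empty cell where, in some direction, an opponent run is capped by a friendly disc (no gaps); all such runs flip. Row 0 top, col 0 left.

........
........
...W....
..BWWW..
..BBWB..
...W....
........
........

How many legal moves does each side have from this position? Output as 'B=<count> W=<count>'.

Answer: B=8 W=7

Derivation:
-- B to move --
(1,2): flips 2 -> legal
(1,3): flips 2 -> legal
(1,4): flips 1 -> legal
(2,2): no bracket -> illegal
(2,4): flips 1 -> legal
(2,5): flips 2 -> legal
(2,6): no bracket -> illegal
(3,6): flips 3 -> legal
(4,6): no bracket -> illegal
(5,2): no bracket -> illegal
(5,4): no bracket -> illegal
(5,5): no bracket -> illegal
(6,2): no bracket -> illegal
(6,3): flips 1 -> legal
(6,4): flips 1 -> legal
B mobility = 8
-- W to move --
(2,1): no bracket -> illegal
(2,2): no bracket -> illegal
(3,1): flips 2 -> legal
(3,6): no bracket -> illegal
(4,1): flips 3 -> legal
(4,6): flips 1 -> legal
(5,1): flips 1 -> legal
(5,2): flips 1 -> legal
(5,4): no bracket -> illegal
(5,5): flips 1 -> legal
(5,6): flips 1 -> legal
W mobility = 7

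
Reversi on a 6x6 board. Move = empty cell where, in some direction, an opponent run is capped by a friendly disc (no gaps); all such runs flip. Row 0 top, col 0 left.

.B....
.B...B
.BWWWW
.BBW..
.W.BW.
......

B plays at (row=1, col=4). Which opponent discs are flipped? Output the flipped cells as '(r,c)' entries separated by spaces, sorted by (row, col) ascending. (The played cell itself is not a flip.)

Dir NW: first cell '.' (not opp) -> no flip
Dir N: first cell '.' (not opp) -> no flip
Dir NE: first cell '.' (not opp) -> no flip
Dir W: first cell '.' (not opp) -> no flip
Dir E: first cell 'B' (not opp) -> no flip
Dir SW: opp run (2,3) capped by B -> flip
Dir S: opp run (2,4), next='.' -> no flip
Dir SE: opp run (2,5), next=edge -> no flip

Answer: (2,3)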